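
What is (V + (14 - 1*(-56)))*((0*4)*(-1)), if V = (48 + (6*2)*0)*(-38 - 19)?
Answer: 0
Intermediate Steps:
V = -2736 (V = (48 + 12*0)*(-57) = (48 + 0)*(-57) = 48*(-57) = -2736)
(V + (14 - 1*(-56)))*((0*4)*(-1)) = (-2736 + (14 - 1*(-56)))*((0*4)*(-1)) = (-2736 + (14 + 56))*(0*(-1)) = (-2736 + 70)*0 = -2666*0 = 0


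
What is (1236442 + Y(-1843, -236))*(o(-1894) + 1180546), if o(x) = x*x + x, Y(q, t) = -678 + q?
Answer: 5880729286848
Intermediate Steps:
o(x) = x + x² (o(x) = x² + x = x + x²)
(1236442 + Y(-1843, -236))*(o(-1894) + 1180546) = (1236442 + (-678 - 1843))*(-1894*(1 - 1894) + 1180546) = (1236442 - 2521)*(-1894*(-1893) + 1180546) = 1233921*(3585342 + 1180546) = 1233921*4765888 = 5880729286848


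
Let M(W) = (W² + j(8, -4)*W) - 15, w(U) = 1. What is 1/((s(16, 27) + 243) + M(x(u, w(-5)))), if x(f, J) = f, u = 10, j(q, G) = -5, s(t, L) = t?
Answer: 1/294 ≈ 0.0034014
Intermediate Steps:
M(W) = -15 + W² - 5*W (M(W) = (W² - 5*W) - 15 = -15 + W² - 5*W)
1/((s(16, 27) + 243) + M(x(u, w(-5)))) = 1/((16 + 243) + (-15 + 10² - 5*10)) = 1/(259 + (-15 + 100 - 50)) = 1/(259 + 35) = 1/294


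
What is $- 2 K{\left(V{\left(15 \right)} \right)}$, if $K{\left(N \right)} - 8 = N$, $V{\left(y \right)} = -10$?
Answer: $4$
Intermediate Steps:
$K{\left(N \right)} = 8 + N$
$- 2 K{\left(V{\left(15 \right)} \right)} = - 2 \left(8 - 10\right) = \left(-2\right) \left(-2\right) = 4$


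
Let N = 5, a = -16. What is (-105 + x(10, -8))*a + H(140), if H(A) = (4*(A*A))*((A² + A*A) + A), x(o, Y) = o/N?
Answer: 3084257648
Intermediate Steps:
x(o, Y) = o/5
H(A) = 4*A²*(A + 2*A²) (H(A) = (4*A²)*((A² + A²) + A) = (4*A²)*(2*A² + A) = (4*A²)*(A + 2*A²) = 4*A²*(A + 2*A²))
(-105 + x(10, -8))*a + H(140) = (-105 + (⅕)*10)*(-16) + 140³*(4 + 8*140) = (-105 + 2)*(-16) + 2744000*(4 + 1120) = -103*(-16) + 2744000*1124 = 1648 + 3084256000 = 3084257648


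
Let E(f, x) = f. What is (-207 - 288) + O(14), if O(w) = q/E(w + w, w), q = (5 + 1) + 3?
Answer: -13851/28 ≈ -494.68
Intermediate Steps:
q = 9 (q = 6 + 3 = 9)
O(w) = 9/(2*w) (O(w) = 9/(w + w) = 9/((2*w)) = 9*(1/(2*w)) = 9/(2*w))
(-207 - 288) + O(14) = (-207 - 288) + (9/2)/14 = -495 + (9/2)*(1/14) = -495 + 9/28 = -13851/28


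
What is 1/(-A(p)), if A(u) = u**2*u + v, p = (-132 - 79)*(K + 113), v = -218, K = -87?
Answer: 1/165107731474 ≈ 6.0566e-12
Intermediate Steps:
p = -5486 (p = (-132 - 79)*(-87 + 113) = -211*26 = -5486)
A(u) = -218 + u**3 (A(u) = u**2*u - 218 = u**3 - 218 = -218 + u**3)
1/(-A(p)) = 1/(-(-218 + (-5486)**3)) = 1/(-(-218 - 165107731256)) = 1/(-1*(-165107731474)) = 1/165107731474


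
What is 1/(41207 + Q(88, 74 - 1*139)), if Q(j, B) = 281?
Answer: 1/41488 ≈ 2.4103e-5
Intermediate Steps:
1/(41207 + Q(88, 74 - 1*139)) = 1/(41207 + 281) = 1/41488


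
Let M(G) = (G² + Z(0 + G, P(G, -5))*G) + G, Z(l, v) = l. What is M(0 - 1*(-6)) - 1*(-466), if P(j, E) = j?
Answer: 544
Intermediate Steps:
M(G) = G + 2*G² (M(G) = (G² + (0 + G)*G) + G = (G² + G*G) + G = (G² + G²) + G = 2*G² + G = G + 2*G²)
M(0 - 1*(-6)) - 1*(-466) = (0 - 1*(-6))*(1 + 2*(0 - 1*(-6))) - 1*(-466) = (0 + 6)*(1 + 2*(0 + 6)) + 466 = 6*(1 + 2*6) + 466 = 6*(1 + 12) + 466 = 6*13 + 466 = 78 + 466 = 544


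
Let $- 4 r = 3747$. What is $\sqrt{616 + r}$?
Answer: $\frac{i \sqrt{1283}}{2} \approx 17.909 i$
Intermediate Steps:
$r = - \frac{3747}{4}$ ($r = \left(- \frac{1}{4}\right) 3747 = - \frac{3747}{4} \approx -936.75$)
$\sqrt{616 + r} = \sqrt{616 - \frac{3747}{4}} = \sqrt{- \frac{1283}{4}} = \frac{i \sqrt{1283}}{2}$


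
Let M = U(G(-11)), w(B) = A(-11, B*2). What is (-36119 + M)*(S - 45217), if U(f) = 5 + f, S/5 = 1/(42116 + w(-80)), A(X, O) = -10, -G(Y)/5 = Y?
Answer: 68652982404823/42106 ≈ 1.6305e+9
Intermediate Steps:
G(Y) = -5*Y
w(B) = -10
S = 5/42106 (S = 5/(42116 - 10) = 5/42106 ≈ 0.00011875)
M = 60 (M = 5 - 5*(-11) = 5 + 55 = 60)
(-36119 + M)*(S - 45217) = (-36119 + 60)*(5/42106 - 45217) = -36059*(-1903906997/42106) = 68652982404823/42106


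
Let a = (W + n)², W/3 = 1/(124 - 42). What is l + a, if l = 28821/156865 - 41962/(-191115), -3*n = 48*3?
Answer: 677102284029283/294278112540 ≈ 2300.9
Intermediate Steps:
W = 3/82 (W = 3/(124 - 42) = 3/82 ≈ 0.036585)
n = -48 (n = -16*3 = -⅓*144 = -48)
l = 17650357/43765335 (l = 28821*(1/156865) - 41962*(-1/191115) = 28821/156865 + 41962/191115 = 17650357/43765335 ≈ 0.40330)
a = 15468489/6724 (a = (3/82 - 48)² = (-3933/82)² = 15468489/6724 ≈ 2300.5)
l + a = 17650357/43765335 + 15468489/6724 = 677102284029283/294278112540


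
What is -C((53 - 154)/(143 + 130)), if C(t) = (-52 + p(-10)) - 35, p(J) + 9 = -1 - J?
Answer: 87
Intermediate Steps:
p(J) = -10 - J (p(J) = -9 + (-1 - J) = -10 - J)
C(t) = -87 (C(t) = (-52 + (-10 - 1*(-10))) - 35 = (-52 + (-10 + 10)) - 35 = (-52 + 0) - 35 = -52 - 35 = -87)
-C((53 - 154)/(143 + 130)) = -1*(-87) = 87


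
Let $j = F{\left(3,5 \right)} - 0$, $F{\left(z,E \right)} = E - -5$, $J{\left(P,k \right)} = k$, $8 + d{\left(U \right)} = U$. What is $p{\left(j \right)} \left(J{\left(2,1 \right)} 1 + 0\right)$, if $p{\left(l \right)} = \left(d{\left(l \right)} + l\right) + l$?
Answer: $22$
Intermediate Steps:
$d{\left(U \right)} = -8 + U$
$F{\left(z,E \right)} = 5 + E$ ($F{\left(z,E \right)} = E + 5 = 5 + E$)
$j = 10$ ($j = \left(5 + 5\right) - 0 = 10 + 0 = 10$)
$p{\left(l \right)} = -8 + 3 l$ ($p{\left(l \right)} = \left(\left(-8 + l\right) + l\right) + l = \left(-8 + 2 l\right) + l = -8 + 3 l$)
$p{\left(j \right)} \left(J{\left(2,1 \right)} 1 + 0\right) = \left(-8 + 3 \cdot 10\right) \left(1 \cdot 1 + 0\right) = \left(-8 + 30\right) \left(1 + 0\right) = 22 \cdot 1 = 22$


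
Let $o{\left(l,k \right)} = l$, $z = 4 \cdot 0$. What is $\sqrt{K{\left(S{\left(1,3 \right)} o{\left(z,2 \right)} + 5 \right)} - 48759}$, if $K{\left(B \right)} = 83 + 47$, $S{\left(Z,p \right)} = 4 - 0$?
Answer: $i \sqrt{48629} \approx 220.52 i$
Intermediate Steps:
$z = 0$
$S{\left(Z,p \right)} = 4$ ($S{\left(Z,p \right)} = 4 + 0 = 4$)
$K{\left(B \right)} = 130$
$\sqrt{K{\left(S{\left(1,3 \right)} o{\left(z,2 \right)} + 5 \right)} - 48759} = \sqrt{130 - 48759} = \sqrt{-48629} = i \sqrt{48629}$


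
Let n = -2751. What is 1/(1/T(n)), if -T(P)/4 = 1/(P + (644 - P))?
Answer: -1/161 ≈ -0.0062112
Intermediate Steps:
T(P) = -1/161 (T(P) = -4/(P + (644 - P)) = -4/644 = -4*1/644 = -1/161)
1/(1/T(n)) = 1/(1/(-1/161)) = 1/(-161) = -1/161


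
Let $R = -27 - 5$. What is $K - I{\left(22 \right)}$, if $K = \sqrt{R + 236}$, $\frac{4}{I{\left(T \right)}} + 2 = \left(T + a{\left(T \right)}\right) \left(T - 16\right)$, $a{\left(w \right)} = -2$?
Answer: $- \frac{2}{59} + 2 \sqrt{51} \approx 14.249$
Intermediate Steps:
$R = -32$ ($R = -27 - 5 = -32$)
$I{\left(T \right)} = \frac{4}{-2 + \left(-16 + T\right) \left(-2 + T\right)}$ ($I{\left(T \right)} = \frac{4}{-2 + \left(T - 2\right) \left(T - 16\right)} = \frac{4}{-2 + \left(-2 + T\right) \left(-16 + T\right)} = \frac{4}{-2 + \left(-16 + T\right) \left(-2 + T\right)}$)
$K = 2 \sqrt{51}$ ($K = \sqrt{-32 + 236} = \sqrt{204} = 2 \sqrt{51} \approx 14.283$)
$K - I{\left(22 \right)} = 2 \sqrt{51} - \frac{4}{30 + 22^{2} - 396} = 2 \sqrt{51} - \frac{4}{30 + 484 - 396} = 2 \sqrt{51} - \frac{4}{118} = 2 \sqrt{51} - 4 \cdot \frac{1}{118} = 2 \sqrt{51} - \frac{2}{59} = - \frac{2}{59} + 2 \sqrt{51}$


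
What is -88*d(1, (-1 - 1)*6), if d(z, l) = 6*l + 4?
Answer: 5984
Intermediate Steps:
d(z, l) = 4 + 6*l
-88*d(1, (-1 - 1)*6) = -88*(4 + 6*((-1 - 1)*6)) = -88*(4 + 6*(-2*6)) = -88*(4 + 6*(-12)) = -88*(4 - 72) = -88*(-68) = 5984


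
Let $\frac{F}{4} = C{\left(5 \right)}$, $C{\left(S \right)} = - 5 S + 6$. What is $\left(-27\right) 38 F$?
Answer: $77976$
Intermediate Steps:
$C{\left(S \right)} = 6 - 5 S$
$F = -76$ ($F = 4 \left(6 - 25\right) = 4 \left(-19\right) = -76$)
$\left(-27\right) 38 F = \left(-27\right) 38 \left(-76\right) = \left(-1026\right) \left(-76\right) = 77976$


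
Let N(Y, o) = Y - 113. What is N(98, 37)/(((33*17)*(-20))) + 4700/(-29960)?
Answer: -87141/560252 ≈ -0.15554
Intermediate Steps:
N(Y, o) = -113 + Y
N(98, 37)/(((33*17)*(-20))) + 4700/(-29960) = (-113 + 98)/(((33*17)*(-20))) + 4700/(-29960) = -15/(561*(-20)) + 4700*(-1/29960) = -15/(-11220) - 235/1498 = -15*(-1/11220) - 235/1498 = 1/748 - 235/1498 = -87141/560252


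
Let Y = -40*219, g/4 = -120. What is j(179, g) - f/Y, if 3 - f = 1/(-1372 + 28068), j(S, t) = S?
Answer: 41860475927/233856960 ≈ 179.00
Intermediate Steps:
g = -480 (g = 4*(-120) = -480)
Y = -8760
f = 80087/26696 (f = 3 - 1/(-1372 + 28068) = 3 - 1/26696 = 80087/26696 ≈ 3.0000)
j(179, g) - f/Y = 179 - 80087/(26696*(-8760)) = 179 - 80087*(-1)/(26696*8760) = 179 - 1*(-80087/233856960) = 179 + 80087/233856960 = 41860475927/233856960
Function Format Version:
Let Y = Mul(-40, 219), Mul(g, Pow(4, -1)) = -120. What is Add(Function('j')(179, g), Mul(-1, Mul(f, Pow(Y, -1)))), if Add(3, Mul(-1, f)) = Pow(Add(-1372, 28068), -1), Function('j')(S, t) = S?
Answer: Rational(41860475927, 233856960) ≈ 179.00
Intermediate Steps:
g = -480 (g = Mul(4, -120) = -480)
Y = -8760
f = Rational(80087, 26696) (f = Add(3, Mul(-1, Pow(Add(-1372, 28068), -1))) = Add(3, Mul(-1, Pow(26696, -1))) = Add(3, Mul(-1, Rational(1, 26696))) = Add(3, Rational(-1, 26696)) = Rational(80087, 26696) ≈ 3.0000)
Add(Function('j')(179, g), Mul(-1, Mul(f, Pow(Y, -1)))) = Add(179, Mul(-1, Mul(Rational(80087, 26696), Pow(-8760, -1)))) = Add(179, Mul(-1, Mul(Rational(80087, 26696), Rational(-1, 8760)))) = Add(179, Mul(-1, Rational(-80087, 233856960))) = Add(179, Rational(80087, 233856960)) = Rational(41860475927, 233856960)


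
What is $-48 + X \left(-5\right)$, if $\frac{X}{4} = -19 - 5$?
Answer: $432$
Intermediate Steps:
$X = -96$ ($X = 4 \left(-19 - 5\right) = 4 \left(-24\right) = -96$)
$-48 + X \left(-5\right) = -48 - -480 = -48 + 480 = 432$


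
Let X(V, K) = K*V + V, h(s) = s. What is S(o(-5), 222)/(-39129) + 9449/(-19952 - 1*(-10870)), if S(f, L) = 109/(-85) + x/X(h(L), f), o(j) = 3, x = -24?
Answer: -1162763201869/1117637322810 ≈ -1.0404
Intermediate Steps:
X(V, K) = V + K*V
S(f, L) = -109/85 - 24/(L*(1 + f)) (S(f, L) = 109/(-85) - 24*1/(L*(1 + f)) = 109*(-1/85) - 24/(L*(1 + f)) = -109/85 - 24/(L*(1 + f)))
S(o(-5), 222)/(-39129) + 9449/(-19952 - 1*(-10870)) = ((1/85)*(-2040 - 109*222*(1 + 3))/(222*(1 + 3)))/(-39129) + 9449/(-19952 - 1*(-10870)) = ((1/85)*(1/222)*(-2040 - 109*222*4)/4)*(-1/39129) + 9449/(-19952 + 10870) = ((1/85)*(1/222)*(¼)*(-2040 - 96792))*(-1/39129) + 9449/(-9082) = ((1/85)*(1/222)*(¼)*(-98832))*(-1/39129) + 9449*(-1/9082) = -4118/3145*(-1/39129) - 9449/9082 = 4118/123060705 - 9449/9082 = -1162763201869/1117637322810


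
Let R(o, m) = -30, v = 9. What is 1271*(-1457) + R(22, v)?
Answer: -1851877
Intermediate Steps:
1271*(-1457) + R(22, v) = 1271*(-1457) - 30 = -1851847 - 30 = -1851877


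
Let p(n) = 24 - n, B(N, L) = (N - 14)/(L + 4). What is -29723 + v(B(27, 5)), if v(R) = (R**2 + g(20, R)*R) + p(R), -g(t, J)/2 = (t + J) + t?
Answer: -2415265/81 ≈ -29818.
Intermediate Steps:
B(N, L) = (-14 + N)/(4 + L)
g(t, J) = -4*t - 2*J (g(t, J) = -2*((t + J) + t) = -2*((J + t) + t) = -2*(J + 2*t) = -4*t - 2*J)
v(R) = 24 + R**2 - R + R*(-80 - 2*R) (v(R) = (R**2 + (-4*20 - 2*R)*R) + (24 - R) = (R**2 + (-80 - 2*R)*R) + (24 - R) = (R**2 + R*(-80 - 2*R)) + (24 - R) = 24 + R**2 - R + R*(-80 - 2*R))
-29723 + v(B(27, 5)) = -29723 + (24 - ((-14 + 27)/(4 + 5))**2 - 81*(-14 + 27)/(4 + 5)) = -29723 + (24 - (13/9)**2 - 81*13/9) = -29723 + (24 - 1*169/81 - 117) = -29723 + (24 - 169/81 - 117) = -29723 - 7702/81 = -2415265/81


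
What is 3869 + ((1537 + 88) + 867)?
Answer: 6361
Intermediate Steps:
3869 + ((1537 + 88) + 867) = 3869 + (1625 + 867) = 3869 + 2492 = 6361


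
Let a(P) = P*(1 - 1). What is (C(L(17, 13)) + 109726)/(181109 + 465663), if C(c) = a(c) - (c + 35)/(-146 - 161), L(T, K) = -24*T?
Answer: 33685509/198559004 ≈ 0.16965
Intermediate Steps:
a(P) = 0 (a(P) = P*0 = 0)
C(c) = 35/307 + c/307 (C(c) = 0 - (c + 35)/(-146 - 161) = 0 - (35 + c)/(-307) = 0 - (35 + c)*(-1)/307 = 0 - (-35/307 - c/307) = 0 + (35/307 + c/307) = 35/307 + c/307)
(C(L(17, 13)) + 109726)/(181109 + 465663) = ((35/307 + (-24*17)/307) + 109726)/(181109 + 465663) = ((35/307 + (1/307)*(-408)) + 109726)/646772 = ((35/307 - 408/307) + 109726)*(1/646772) = (-373/307 + 109726)*(1/646772) = (33685509/307)*(1/646772) = 33685509/198559004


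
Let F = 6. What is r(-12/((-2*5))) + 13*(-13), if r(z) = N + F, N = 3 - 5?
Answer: -165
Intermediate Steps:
N = -2
r(z) = 4 (r(z) = -2 + 6 = 4)
r(-12/((-2*5))) + 13*(-13) = 4 + 13*(-13) = 4 - 169 = -165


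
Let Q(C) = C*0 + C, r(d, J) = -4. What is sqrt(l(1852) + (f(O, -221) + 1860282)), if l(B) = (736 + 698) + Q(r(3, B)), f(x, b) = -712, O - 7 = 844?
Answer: 10*sqrt(18610) ≈ 1364.2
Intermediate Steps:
O = 851 (O = 7 + 844 = 851)
Q(C) = C (Q(C) = 0 + C = C)
l(B) = 1430 (l(B) = (736 + 698) - 4 = 1434 - 4 = 1430)
sqrt(l(1852) + (f(O, -221) + 1860282)) = sqrt(1430 + (-712 + 1860282)) = sqrt(1430 + 1859570) = sqrt(1861000) = 10*sqrt(18610)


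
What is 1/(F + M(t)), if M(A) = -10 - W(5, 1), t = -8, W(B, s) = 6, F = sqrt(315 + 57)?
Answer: 4/29 + sqrt(93)/58 ≈ 0.30420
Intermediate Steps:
F = 2*sqrt(93) (F = sqrt(372) = 2*sqrt(93) ≈ 19.287)
M(A) = -16 (M(A) = -10 - 1*6 = -10 - 6 = -16)
1/(F + M(t)) = 1/(2*sqrt(93) - 16) = 1/(-16 + 2*sqrt(93))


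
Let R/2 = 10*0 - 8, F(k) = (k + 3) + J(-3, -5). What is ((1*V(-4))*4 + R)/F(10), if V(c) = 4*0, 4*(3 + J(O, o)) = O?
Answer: -64/37 ≈ -1.7297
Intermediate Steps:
J(O, o) = -3 + O/4
V(c) = 0
F(k) = -¾ + k (F(k) = (k + 3) + (-3 + (¼)*(-3)) = (3 + k) + (-3 - ¾) = (3 + k) - 15/4 = -¾ + k)
R = -16 (R = 2*(10*0 - 8) = 2*(0 - 8) = 2*(-8) = -16)
((1*V(-4))*4 + R)/F(10) = ((1*0)*4 - 16)/(-¾ + 10) = (0*4 - 16)/(37/4) = (0 - 16)*(4/37) = -16*4/37 = -64/37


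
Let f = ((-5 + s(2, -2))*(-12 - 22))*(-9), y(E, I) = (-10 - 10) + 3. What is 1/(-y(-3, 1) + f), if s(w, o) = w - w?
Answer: -1/1513 ≈ -0.00066094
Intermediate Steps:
s(w, o) = 0
y(E, I) = -17 (y(E, I) = -20 + 3 = -17)
f = -1530 (f = ((-5 + 0)*(-12 - 22))*(-9) = -5*(-34)*(-9) = 170*(-9) = -1530)
1/(-y(-3, 1) + f) = 1/(-1*(-17) - 1530) = 1/(17 - 1530) = 1/(-1513) = -1/1513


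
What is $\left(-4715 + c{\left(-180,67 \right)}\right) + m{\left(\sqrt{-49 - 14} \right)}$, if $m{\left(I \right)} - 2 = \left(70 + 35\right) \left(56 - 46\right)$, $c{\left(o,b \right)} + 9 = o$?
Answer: $-3852$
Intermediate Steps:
$c{\left(o,b \right)} = -9 + o$
$m{\left(I \right)} = 1052$ ($m{\left(I \right)} = 2 + \left(70 + 35\right) \left(56 - 46\right) = 2 + 105 \cdot 10 = 2 + 1050 = 1052$)
$\left(-4715 + c{\left(-180,67 \right)}\right) + m{\left(\sqrt{-49 - 14} \right)} = \left(-4715 - 189\right) + 1052 = -4904 + 1052 = -3852$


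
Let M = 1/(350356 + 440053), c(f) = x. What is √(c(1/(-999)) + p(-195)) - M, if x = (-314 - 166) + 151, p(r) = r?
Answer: -1/790409 + 2*I*√131 ≈ -1.2652e-6 + 22.891*I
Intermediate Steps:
x = -329 (x = -480 + 151 = -329)
c(f) = -329
M = 1/790409 ≈ 1.2652e-6
√(c(1/(-999)) + p(-195)) - M = √(-329 - 195) - 1*1/790409 = √(-524) - 1/790409 = 2*I*√131 - 1/790409 = -1/790409 + 2*I*√131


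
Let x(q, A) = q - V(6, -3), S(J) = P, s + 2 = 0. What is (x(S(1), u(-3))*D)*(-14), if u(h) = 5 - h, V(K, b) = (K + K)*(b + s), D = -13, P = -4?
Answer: 10192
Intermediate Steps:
s = -2 (s = -2 + 0 = -2)
V(K, b) = 2*K*(-2 + b) (V(K, b) = (K + K)*(b - 2) = (2*K)*(-2 + b) = 2*K*(-2 + b))
S(J) = -4
x(q, A) = 60 + q (x(q, A) = q - 2*6*(-2 - 3) = q - 2*6*(-5) = q - 1*(-60) = q + 60 = 60 + q)
(x(S(1), u(-3))*D)*(-14) = ((60 - 4)*(-13))*(-14) = (56*(-13))*(-14) = -728*(-14) = 10192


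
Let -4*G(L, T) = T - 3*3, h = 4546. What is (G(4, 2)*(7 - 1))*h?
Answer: 47733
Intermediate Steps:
G(L, T) = 9/4 - T/4 (G(L, T) = -(T - 3*3)/4 = -(T - 9)/4 = -(-9 + T)/4 = 9/4 - T/4)
(G(4, 2)*(7 - 1))*h = ((9/4 - 1/4*2)*(7 - 1))*4546 = ((9/4 - 1/2)*6)*4546 = ((7/4)*6)*4546 = (21/2)*4546 = 47733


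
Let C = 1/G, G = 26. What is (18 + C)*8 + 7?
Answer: 1967/13 ≈ 151.31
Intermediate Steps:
C = 1/26 ≈ 0.038462
(18 + C)*8 + 7 = (18 + 1/26)*8 + 7 = (469/26)*8 + 7 = 1876/13 + 7 = 1967/13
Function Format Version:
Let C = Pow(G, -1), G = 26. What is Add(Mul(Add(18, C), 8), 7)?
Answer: Rational(1967, 13) ≈ 151.31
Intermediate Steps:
C = Rational(1, 26) (C = Pow(26, -1) = Rational(1, 26) ≈ 0.038462)
Add(Mul(Add(18, C), 8), 7) = Add(Mul(Add(18, Rational(1, 26)), 8), 7) = Add(Mul(Rational(469, 26), 8), 7) = Add(Rational(1876, 13), 7) = Rational(1967, 13)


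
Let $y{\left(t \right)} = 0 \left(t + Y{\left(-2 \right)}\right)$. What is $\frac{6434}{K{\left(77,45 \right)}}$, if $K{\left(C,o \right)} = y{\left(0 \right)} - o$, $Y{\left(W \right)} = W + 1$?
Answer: $- \frac{6434}{45} \approx -142.98$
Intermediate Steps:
$Y{\left(W \right)} = 1 + W$
$y{\left(t \right)} = 0$ ($y{\left(t \right)} = 0 \left(t + \left(1 - 2\right)\right) = 0 \left(t - 1\right) = 0 \left(-1 + t\right) = 0$)
$K{\left(C,o \right)} = - o$ ($K{\left(C,o \right)} = 0 - o = - o$)
$\frac{6434}{K{\left(77,45 \right)}} = \frac{6434}{\left(-1\right) 45} = \frac{6434}{-45} = 6434 \left(- \frac{1}{45}\right) = - \frac{6434}{45}$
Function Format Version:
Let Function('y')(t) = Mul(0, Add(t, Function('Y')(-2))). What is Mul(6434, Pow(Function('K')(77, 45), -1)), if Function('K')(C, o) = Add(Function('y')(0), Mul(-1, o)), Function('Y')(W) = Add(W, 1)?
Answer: Rational(-6434, 45) ≈ -142.98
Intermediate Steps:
Function('Y')(W) = Add(1, W)
Function('y')(t) = 0 (Function('y')(t) = Mul(0, Add(t, Add(1, -2))) = Mul(0, Add(t, -1)) = Mul(0, Add(-1, t)) = 0)
Function('K')(C, o) = Mul(-1, o) (Function('K')(C, o) = Add(0, Mul(-1, o)) = Mul(-1, o))
Mul(6434, Pow(Function('K')(77, 45), -1)) = Mul(6434, Pow(Mul(-1, 45), -1)) = Mul(6434, Pow(-45, -1)) = Mul(6434, Rational(-1, 45)) = Rational(-6434, 45)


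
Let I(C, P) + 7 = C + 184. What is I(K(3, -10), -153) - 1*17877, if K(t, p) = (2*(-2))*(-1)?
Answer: -17696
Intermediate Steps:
K(t, p) = 4 (K(t, p) = -4*(-1) = 4)
I(C, P) = 177 + C (I(C, P) = -7 + (C + 184) = -7 + (184 + C) = 177 + C)
I(K(3, -10), -153) - 1*17877 = (177 + 4) - 1*17877 = 181 - 17877 = -17696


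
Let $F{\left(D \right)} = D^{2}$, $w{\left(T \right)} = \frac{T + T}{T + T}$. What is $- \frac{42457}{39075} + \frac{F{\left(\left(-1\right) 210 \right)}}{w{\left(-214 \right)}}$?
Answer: $\frac{1723165043}{39075} \approx 44099.0$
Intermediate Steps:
$w{\left(T \right)} = 1$ ($w{\left(T \right)} = \frac{2 T}{2 T} = 2 T \frac{1}{2 T} = 1$)
$- \frac{42457}{39075} + \frac{F{\left(\left(-1\right) 210 \right)}}{w{\left(-214 \right)}} = - \frac{42457}{39075} + \frac{\left(\left(-1\right) 210\right)^{2}}{1} = \left(-42457\right) \frac{1}{39075} + \left(-210\right)^{2} \cdot 1 = - \frac{42457}{39075} + 44100 \cdot 1 = - \frac{42457}{39075} + 44100 = \frac{1723165043}{39075}$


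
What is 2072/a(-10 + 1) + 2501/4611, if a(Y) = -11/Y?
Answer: 86013439/50721 ≈ 1695.8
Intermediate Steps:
2072/a(-10 + 1) + 2501/4611 = 2072/((-11/(-10 + 1))) + 2501/4611 = 2072/((-11/(-9))) + 2501*(1/4611) = 2072/((-11*(-⅑))) + 2501/4611 = 2072/(11/9) + 2501/4611 = 2072*(9/11) + 2501/4611 = 18648/11 + 2501/4611 = 86013439/50721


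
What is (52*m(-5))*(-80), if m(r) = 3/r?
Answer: 2496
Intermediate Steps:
(52*m(-5))*(-80) = (52*(3/(-5)))*(-80) = (52*(3*(-1/5)))*(-80) = (52*(-3/5))*(-80) = -156/5*(-80) = 2496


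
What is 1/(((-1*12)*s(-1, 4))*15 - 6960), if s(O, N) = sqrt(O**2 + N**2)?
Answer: -29/199545 + sqrt(17)/266060 ≈ -0.00012983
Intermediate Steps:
s(O, N) = sqrt(N**2 + O**2)
1/(((-1*12)*s(-1, 4))*15 - 6960) = 1/(((-1*12)*sqrt(4**2 + (-1)**2))*15 - 6960) = 1/(-12*sqrt(16 + 1)*15 - 6960) = 1/(-12*sqrt(17)*15 - 6960) = 1/(-180*sqrt(17) - 6960) = 1/(-6960 - 180*sqrt(17))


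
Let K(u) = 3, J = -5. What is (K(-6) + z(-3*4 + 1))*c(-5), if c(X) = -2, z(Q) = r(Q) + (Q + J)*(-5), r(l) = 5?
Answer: -176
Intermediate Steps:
z(Q) = 30 - 5*Q (z(Q) = 5 + (Q - 5)*(-5) = 5 + (-5 + Q)*(-5) = 5 + (25 - 5*Q) = 30 - 5*Q)
(K(-6) + z(-3*4 + 1))*c(-5) = (3 + (30 - 5*(-3*4 + 1)))*(-2) = (3 + (30 - 5*(-12 + 1)))*(-2) = (3 + (30 - 5*(-11)))*(-2) = (3 + (30 + 55))*(-2) = (3 + 85)*(-2) = 88*(-2) = -176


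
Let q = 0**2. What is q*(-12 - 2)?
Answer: 0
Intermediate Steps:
q = 0
q*(-12 - 2) = 0*(-12 - 2) = 0*(-14) = 0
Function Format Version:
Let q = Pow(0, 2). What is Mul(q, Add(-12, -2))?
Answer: 0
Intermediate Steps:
q = 0
Mul(q, Add(-12, -2)) = Mul(0, Add(-12, -2)) = Mul(0, -14) = 0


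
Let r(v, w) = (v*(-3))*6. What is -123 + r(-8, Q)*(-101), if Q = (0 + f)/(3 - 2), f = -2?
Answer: -14667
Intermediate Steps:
Q = -2 (Q = (0 - 2)/(3 - 2) = -2/1 = -2*1 = -2)
r(v, w) = -18*v (r(v, w) = -3*v*6 = -18*v)
-123 + r(-8, Q)*(-101) = -123 - 18*(-8)*(-101) = -123 + 144*(-101) = -123 - 14544 = -14667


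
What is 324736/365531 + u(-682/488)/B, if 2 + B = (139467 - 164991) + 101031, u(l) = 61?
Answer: 24541489071/27599418155 ≈ 0.88920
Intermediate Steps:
B = 75505 (B = -2 + ((139467 - 164991) + 101031) = -2 + (-25524 + 101031) = -2 + 75507 = 75505)
324736/365531 + u(-682/488)/B = 324736/365531 + 61/75505 = 24541489071/27599418155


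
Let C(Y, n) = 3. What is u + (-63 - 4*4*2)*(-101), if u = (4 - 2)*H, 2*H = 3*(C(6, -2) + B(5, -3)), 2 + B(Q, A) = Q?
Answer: 9613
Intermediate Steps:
B(Q, A) = -2 + Q
H = 9 (H = (3*(3 + (-2 + 5)))/2 = (3*(3 + 3))/2 = (3*6)/2 = (½)*18 = 9)
u = 18 (u = (4 - 2)*9 = 2*9 = 18)
u + (-63 - 4*4*2)*(-101) = 18 + (-63 - 4*4*2)*(-101) = 18 + (-63 - 16*2)*(-101) = 18 + (-63 - 1*32)*(-101) = 18 + (-63 - 32)*(-101) = 18 - 95*(-101) = 18 + 9595 = 9613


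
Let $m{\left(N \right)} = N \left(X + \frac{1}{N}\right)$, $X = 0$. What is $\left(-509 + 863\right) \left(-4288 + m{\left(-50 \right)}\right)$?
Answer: $-1517598$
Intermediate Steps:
$m{\left(N \right)} = 1$ ($m{\left(N \right)} = N \left(0 + \frac{1}{N}\right) = \frac{N}{N} = 1$)
$\left(-509 + 863\right) \left(-4288 + m{\left(-50 \right)}\right) = \left(-509 + 863\right) \left(-4288 + 1\right) = 354 \left(-4287\right) = -1517598$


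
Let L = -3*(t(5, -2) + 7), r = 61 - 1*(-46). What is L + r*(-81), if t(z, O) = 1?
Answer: -8691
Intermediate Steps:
r = 107 (r = 61 + 46 = 107)
L = -24 (L = -3*(1 + 7) = -3*8 = -24)
L + r*(-81) = -24 + 107*(-81) = -24 - 8667 = -8691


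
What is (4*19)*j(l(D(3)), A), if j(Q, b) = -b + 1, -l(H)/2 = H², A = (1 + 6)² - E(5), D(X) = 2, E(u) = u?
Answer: -3268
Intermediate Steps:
A = 44 (A = (1 + 6)² - 1*5 = 7² - 5 = 49 - 5 = 44)
l(H) = -2*H²
j(Q, b) = 1 - b
(4*19)*j(l(D(3)), A) = (4*19)*(1 - 1*44) = 76*(1 - 44) = 76*(-43) = -3268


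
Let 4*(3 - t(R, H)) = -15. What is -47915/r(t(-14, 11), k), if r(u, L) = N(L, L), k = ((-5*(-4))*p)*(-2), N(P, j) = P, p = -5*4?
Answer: -9583/160 ≈ -59.894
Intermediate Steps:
t(R, H) = 27/4 (t(R, H) = 3 - 1/4*(-15) = 3 + 15/4 = 27/4)
p = -20
k = 800 (k = (-5*(-4)*(-20))*(-2) = (20*(-20))*(-2) = -400*(-2) = 800)
r(u, L) = L
-47915/r(t(-14, 11), k) = -47915/800 = -47915*1/800 = -9583/160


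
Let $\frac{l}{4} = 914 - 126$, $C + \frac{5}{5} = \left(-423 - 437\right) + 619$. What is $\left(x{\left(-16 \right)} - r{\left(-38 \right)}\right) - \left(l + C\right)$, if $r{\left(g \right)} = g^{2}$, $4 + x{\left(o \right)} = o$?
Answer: $-4374$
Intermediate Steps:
$x{\left(o \right)} = -4 + o$
$C = -242$ ($C = -1 + \left(\left(-423 - 437\right) + 619\right) = -1 + \left(-860 + 619\right) = -1 - 241 = -242$)
$l = 3152$ ($l = 4 \left(914 - 126\right) = 4 \cdot 788 = 3152$)
$\left(x{\left(-16 \right)} - r{\left(-38 \right)}\right) - \left(l + C\right) = \left(\left(-4 - 16\right) - \left(-38\right)^{2}\right) - \left(3152 - 242\right) = \left(-20 - 1444\right) - 2910 = -1464 - 2910 = -4374$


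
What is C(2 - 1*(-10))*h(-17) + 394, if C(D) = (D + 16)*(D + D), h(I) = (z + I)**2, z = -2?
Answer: 242986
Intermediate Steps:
h(I) = (-2 + I)**2
C(D) = 2*D*(16 + D) (C(D) = (16 + D)*(2*D) = 2*D*(16 + D))
C(2 - 1*(-10))*h(-17) + 394 = (2*(2 - 1*(-10))*(16 + (2 - 1*(-10))))*(-2 - 17)**2 + 394 = (2*(2 + 10)*(16 + (2 + 10)))*(-19)**2 + 394 = (2*12*(16 + 12))*361 + 394 = (2*12*28)*361 + 394 = 672*361 + 394 = 242592 + 394 = 242986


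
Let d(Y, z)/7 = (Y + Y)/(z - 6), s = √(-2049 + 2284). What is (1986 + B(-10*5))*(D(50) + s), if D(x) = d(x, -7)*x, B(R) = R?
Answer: -67760000/13 + 1936*√235 ≈ -5.1826e+6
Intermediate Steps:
s = √235 ≈ 15.330
d(Y, z) = 14*Y/(-6 + z) (d(Y, z) = 7*((Y + Y)/(z - 6)) = 7*((2*Y)/(-6 + z)) = 7*(2*Y/(-6 + z)) = 14*Y/(-6 + z))
D(x) = -14*x²/13 (D(x) = (14*x/(-6 - 7))*x = (14*x/(-13))*x = (14*x*(-1/13))*x = (-14*x/13)*x = -14*x²/13)
(1986 + B(-10*5))*(D(50) + s) = (1986 - 10*5)*(-14/13*50² + √235) = (1986 - 50)*(-14/13*2500 + √235) = 1936*(-35000/13 + √235) = -67760000/13 + 1936*√235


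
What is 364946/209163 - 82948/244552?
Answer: 17974655417/12787807494 ≈ 1.4056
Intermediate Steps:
364946/209163 - 82948/244552 = 364946*(1/209163) - 82948*1/244552 = 364946/209163 - 20737/61138 = 17974655417/12787807494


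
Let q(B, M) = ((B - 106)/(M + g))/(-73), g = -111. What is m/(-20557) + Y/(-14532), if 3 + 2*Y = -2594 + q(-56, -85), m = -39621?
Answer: 8620079992159/4274290707792 ≈ 2.0167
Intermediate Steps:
q(B, M) = -(-106 + B)/(73*(-111 + M)) (q(B, M) = ((B - 106)/(M - 111))/(-73) = ((-106 + B)/(-111 + M))*(-1/73) = -(-106 + B)/(73*(-111 + M)))
Y = -18579019/14308 (Y = -3/2 + (-2594 + (106 - 1*(-56))/(73*(-111 - 85)))/2 = -3/2 + (-2594 + (1/73)*(106 + 56)/(-196))/2 = -3/2 + (-2594 + (1/73)*(-1/196)*162)/2 = -3/2 + (-2594 - 81/7154)/2 = -3/2 + (1/2)*(-18557557/7154) = -3/2 - 18557557/14308 = -18579019/14308 ≈ -1298.5)
m/(-20557) + Y/(-14532) = -39621/(-20557) - 18579019/14308/(-14532) = -39621*(-1/20557) - 18579019/14308*(-1/14532) = 39621/20557 + 18579019/207923856 = 8620079992159/4274290707792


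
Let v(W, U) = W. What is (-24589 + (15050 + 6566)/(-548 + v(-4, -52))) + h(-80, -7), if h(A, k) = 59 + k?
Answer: -1695755/69 ≈ -24576.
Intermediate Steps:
(-24589 + (15050 + 6566)/(-548 + v(-4, -52))) + h(-80, -7) = (-24589 + (15050 + 6566)/(-548 - 4)) + (59 - 7) = (-24589 + 21616/(-552)) + 52 = (-24589 + 21616*(-1/552)) + 52 = (-24589 - 2702/69) + 52 = -1699343/69 + 52 = -1695755/69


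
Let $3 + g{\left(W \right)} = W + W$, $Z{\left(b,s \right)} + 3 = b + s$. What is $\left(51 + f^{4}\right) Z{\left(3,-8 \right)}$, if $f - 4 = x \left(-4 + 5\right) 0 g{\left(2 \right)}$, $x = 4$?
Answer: $-2456$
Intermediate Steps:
$Z{\left(b,s \right)} = -3 + b + s$ ($Z{\left(b,s \right)} = -3 + \left(b + s\right) = -3 + b + s$)
$g{\left(W \right)} = -3 + 2 W$ ($g{\left(W \right)} = -3 + \left(W + W\right) = -3 + 2 W$)
$f = 4$ ($f = 4 + 4 \left(-4 + 5\right) 0 \left(-3 + 2 \cdot 2\right) = 4 + 4 \cdot 1 \cdot 0 \left(-3 + 4\right) = 4 + 4 \cdot 0 \cdot 1 = 4 + 0 \cdot 1 = 4 + 0 = 4$)
$\left(51 + f^{4}\right) Z{\left(3,-8 \right)} = \left(51 + 4^{4}\right) \left(-3 + 3 - 8\right) = \left(51 + 256\right) \left(-8\right) = 307 \left(-8\right) = -2456$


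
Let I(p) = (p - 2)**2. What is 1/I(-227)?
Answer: 1/52441 ≈ 1.9069e-5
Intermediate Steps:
I(p) = (-2 + p)**2
1/I(-227) = 1/((-2 - 227)**2) = 1/((-229)**2) = 1/52441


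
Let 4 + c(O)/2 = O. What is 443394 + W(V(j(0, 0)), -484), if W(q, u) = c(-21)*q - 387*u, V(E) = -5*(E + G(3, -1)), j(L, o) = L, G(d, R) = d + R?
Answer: 631202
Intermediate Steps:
G(d, R) = R + d
c(O) = -8 + 2*O
V(E) = -10 - 5*E (V(E) = -5*(E + (-1 + 3)) = -5*(E + 2) = -5*(2 + E) = -10 - 5*E)
W(q, u) = -387*u - 50*q (W(q, u) = (-8 + 2*(-21))*q - 387*u = (-8 - 42)*q - 387*u = -50*q - 387*u = -387*u - 50*q)
443394 + W(V(j(0, 0)), -484) = 443394 + (-387*(-484) - 50*(-10 - 5*0)) = 443394 + (187308 - 50*(-10 + 0)) = 443394 + (187308 - 50*(-10)) = 443394 + (187308 + 500) = 443394 + 187808 = 631202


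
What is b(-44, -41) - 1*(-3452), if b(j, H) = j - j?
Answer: 3452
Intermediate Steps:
b(j, H) = 0
b(-44, -41) - 1*(-3452) = 0 - 1*(-3452) = 0 + 3452 = 3452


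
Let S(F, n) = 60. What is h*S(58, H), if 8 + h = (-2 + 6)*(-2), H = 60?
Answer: -960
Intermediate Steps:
h = -16 (h = -8 + (-2 + 6)*(-2) = -8 + 4*(-2) = -8 - 8 = -16)
h*S(58, H) = -16*60 = -960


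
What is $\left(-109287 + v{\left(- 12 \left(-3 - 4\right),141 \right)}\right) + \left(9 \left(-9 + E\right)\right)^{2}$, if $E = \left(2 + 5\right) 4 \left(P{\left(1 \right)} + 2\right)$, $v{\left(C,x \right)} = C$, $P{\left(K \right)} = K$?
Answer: $346422$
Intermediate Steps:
$E = 84$ ($E = \left(2 + 5\right) 4 \left(1 + 2\right) = 7 \cdot 4 \cdot 3 = 7 \cdot 12 = 84$)
$\left(-109287 + v{\left(- 12 \left(-3 - 4\right),141 \right)}\right) + \left(9 \left(-9 + E\right)\right)^{2} = \left(-109287 - 12 \left(-3 - 4\right)\right) + \left(9 \left(-9 + 84\right)\right)^{2} = \left(-109287 - -84\right) + \left(9 \cdot 75\right)^{2} = \left(-109287 + 84\right) + 675^{2} = -109203 + 455625 = 346422$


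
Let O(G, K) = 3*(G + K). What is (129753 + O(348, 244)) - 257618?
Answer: -126089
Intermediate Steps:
O(G, K) = 3*G + 3*K
(129753 + O(348, 244)) - 257618 = (129753 + (3*348 + 3*244)) - 257618 = (129753 + (1044 + 732)) - 257618 = (129753 + 1776) - 257618 = 131529 - 257618 = -126089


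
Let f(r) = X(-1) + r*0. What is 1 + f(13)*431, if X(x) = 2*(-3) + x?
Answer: -3016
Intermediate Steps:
X(x) = -6 + x
f(r) = -7 (f(r) = (-6 - 1) + r*0 = -7 + 0 = -7)
1 + f(13)*431 = 1 - 7*431 = 1 - 3017 = -3016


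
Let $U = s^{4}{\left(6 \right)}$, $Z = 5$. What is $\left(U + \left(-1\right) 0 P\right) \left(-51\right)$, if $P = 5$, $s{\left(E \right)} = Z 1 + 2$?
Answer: $-122451$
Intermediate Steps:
$s{\left(E \right)} = 7$ ($s{\left(E \right)} = 5 \cdot 1 + 2 = 5 + 2 = 7$)
$U = 2401$ ($U = 7^{4} = 2401$)
$\left(U + \left(-1\right) 0 P\right) \left(-51\right) = \left(2401 + \left(-1\right) 0 \cdot 5\right) \left(-51\right) = \left(2401 + 0 \cdot 5\right) \left(-51\right) = \left(2401 + 0\right) \left(-51\right) = 2401 \left(-51\right) = -122451$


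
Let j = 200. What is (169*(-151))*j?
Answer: -5103800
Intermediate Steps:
(169*(-151))*j = (169*(-151))*200 = -25519*200 = -5103800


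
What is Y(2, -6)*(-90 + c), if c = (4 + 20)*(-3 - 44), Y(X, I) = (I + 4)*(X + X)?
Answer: 9744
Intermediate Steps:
Y(X, I) = 2*X*(4 + I) (Y(X, I) = (4 + I)*(2*X) = 2*X*(4 + I))
c = -1128 (c = 24*(-47) = -1128)
Y(2, -6)*(-90 + c) = (2*2*(4 - 6))*(-90 - 1128) = (2*2*(-2))*(-1218) = -8*(-1218) = 9744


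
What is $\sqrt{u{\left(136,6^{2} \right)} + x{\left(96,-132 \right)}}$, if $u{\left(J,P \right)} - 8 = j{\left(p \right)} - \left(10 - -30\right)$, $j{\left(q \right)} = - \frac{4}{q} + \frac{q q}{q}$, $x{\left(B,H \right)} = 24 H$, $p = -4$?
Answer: $i \sqrt{3203} \approx 56.595 i$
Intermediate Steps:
$j{\left(q \right)} = q - \frac{4}{q}$ ($j{\left(q \right)} = - \frac{4}{q} + \frac{q^{2}}{q} = - \frac{4}{q} + q = q - \frac{4}{q}$)
$u{\left(J,P \right)} = -35$ ($u{\left(J,P \right)} = 8 - \left(14 - 1 + 30\right) = 8 - 43 = -35$)
$\sqrt{u{\left(136,6^{2} \right)} + x{\left(96,-132 \right)}} = \sqrt{-35 + 24 \left(-132\right)} = \sqrt{-35 - 3168} = \sqrt{-3203} = i \sqrt{3203}$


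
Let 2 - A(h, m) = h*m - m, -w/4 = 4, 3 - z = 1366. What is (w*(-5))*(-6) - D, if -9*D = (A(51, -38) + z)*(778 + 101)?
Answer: 156487/3 ≈ 52162.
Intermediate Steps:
z = -1363 (z = 3 - 1*1366 = 3 - 1366 = -1363)
w = -16 (w = -4*4 = -16)
A(h, m) = 2 + m - h*m (A(h, m) = 2 - (h*m - m) = 2 - (-m + h*m) = 2 + (m - h*m) = 2 + m - h*m)
D = -157927/3 (D = -((2 - 38 - 1*51*(-38)) - 1363)*(778 + 101)/9 = -((2 - 38 + 1938) - 1363)*879/9 = -(1902 - 1363)*879/9 = -539*879/9 = -⅑*473781 = -157927/3 ≈ -52642.)
(w*(-5))*(-6) - D = -16*(-5)*(-6) - 1*(-157927/3) = 80*(-6) + 157927/3 = -480 + 157927/3 = 156487/3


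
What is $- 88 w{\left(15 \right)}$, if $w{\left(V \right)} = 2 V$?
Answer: $-2640$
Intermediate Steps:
$- 88 w{\left(15 \right)} = - 88 \cdot 2 \cdot 15 = \left(-88\right) 30 = -2640$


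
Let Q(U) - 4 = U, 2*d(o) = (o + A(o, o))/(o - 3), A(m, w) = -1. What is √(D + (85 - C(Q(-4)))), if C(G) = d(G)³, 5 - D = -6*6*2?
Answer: √209946/36 ≈ 12.728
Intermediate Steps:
d(o) = (-1 + o)/(2*(-3 + o)) (d(o) = ((o - 1)/(o - 3))/2 = ((-1 + o)/(-3 + o))/2 = (-1 + o)/(2*(-3 + o)))
D = 77 (D = 5 - (-6*6)*2 = 5 - (-36)*2 = 5 - 1*(-72) = 5 + 72 = 77)
Q(U) = 4 + U
C(G) = (-1 + G)³/(8*(-3 + G)³) (C(G) = ((-1 + G)/(2*(-3 + G)))³ = (-1 + G)³/(8*(-3 + G)³))
√(D + (85 - C(Q(-4)))) = √(77 + (85 - (-1 + (4 - 4))³/(8*(-3 + (4 - 4))³))) = √(77 + (85 - (-1 + 0)³/(8*(-3 + 0)³))) = √(77 + (85 - (-1)³/(8*(-3)³))) = √(77 + (85 - (-1)*(-1)/(8*27))) = √(77 + (85 - 1*1/216)) = √(77 + (85 - 1/216)) = √(77 + 18359/216) = √(34991/216) = √209946/36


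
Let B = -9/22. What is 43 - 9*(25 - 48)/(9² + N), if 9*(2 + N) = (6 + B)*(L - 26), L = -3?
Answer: 8119/175 ≈ 46.394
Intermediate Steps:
B = -9/22 (B = -9*1/22 = -9/22 ≈ -0.40909)
N = -1321/66 (N = -2 + ((6 - 9/22)*(-3 - 26))/9 = -2 + ((123/22)*(-29))/9 = -2 + (⅑)*(-3567/22) = -2 - 1189/66 = -1321/66 ≈ -20.015)
43 - 9*(25 - 48)/(9² + N) = 43 - 9*(25 - 48)/(9² - 1321/66) = 43 - (-207)/(81 - 1321/66) = 43 - (-207)/4025/66 = 43 - (-207)*66/4025 = 43 - 9*(-66/175) = 43 + 594/175 = 8119/175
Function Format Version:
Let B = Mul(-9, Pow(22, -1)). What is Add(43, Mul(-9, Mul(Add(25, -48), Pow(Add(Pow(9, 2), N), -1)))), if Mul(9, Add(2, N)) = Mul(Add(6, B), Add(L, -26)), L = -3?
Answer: Rational(8119, 175) ≈ 46.394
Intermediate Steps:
B = Rational(-9, 22) (B = Mul(-9, Rational(1, 22)) = Rational(-9, 22) ≈ -0.40909)
N = Rational(-1321, 66) (N = Add(-2, Mul(Rational(1, 9), Mul(Add(6, Rational(-9, 22)), Add(-3, -26)))) = Add(-2, Mul(Rational(1, 9), Mul(Rational(123, 22), -29))) = Add(-2, Mul(Rational(1, 9), Rational(-3567, 22))) = Add(-2, Rational(-1189, 66)) = Rational(-1321, 66) ≈ -20.015)
Add(43, Mul(-9, Mul(Add(25, -48), Pow(Add(Pow(9, 2), N), -1)))) = Add(43, Mul(-9, Mul(Add(25, -48), Pow(Add(Pow(9, 2), Rational(-1321, 66)), -1)))) = Add(43, Mul(-9, Mul(-23, Pow(Add(81, Rational(-1321, 66)), -1)))) = Add(43, Mul(-9, Mul(-23, Pow(Rational(4025, 66), -1)))) = Add(43, Mul(-9, Mul(-23, Rational(66, 4025)))) = Add(43, Mul(-9, Rational(-66, 175))) = Add(43, Rational(594, 175)) = Rational(8119, 175)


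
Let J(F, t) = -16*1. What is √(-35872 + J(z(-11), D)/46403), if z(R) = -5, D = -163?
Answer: 12*I*√10946849341/6629 ≈ 189.4*I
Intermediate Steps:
J(F, t) = -16
√(-35872 + J(z(-11), D)/46403) = √(-35872 - 16/46403) = √(-1664568432/46403) = 12*I*√10946849341/6629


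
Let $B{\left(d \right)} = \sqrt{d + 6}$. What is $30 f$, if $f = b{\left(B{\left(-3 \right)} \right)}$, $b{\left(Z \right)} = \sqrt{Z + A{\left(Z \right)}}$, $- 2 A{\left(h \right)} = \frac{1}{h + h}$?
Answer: $5 \cdot 3^{\frac{3}{4}} \sqrt{11} \approx 37.801$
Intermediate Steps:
$B{\left(d \right)} = \sqrt{6 + d}$
$A{\left(h \right)} = - \frac{1}{4 h}$ ($A{\left(h \right)} = - \frac{1}{2 \left(h + h\right)} = - \frac{1}{2 \cdot 2 h} = - \frac{\frac{1}{2} \frac{1}{h}}{2} = - \frac{1}{4 h}$)
$b{\left(Z \right)} = \sqrt{Z - \frac{1}{4 Z}}$
$f = \frac{3^{\frac{3}{4}} \sqrt{11}}{6}$ ($f = \frac{\sqrt{- \frac{1}{\sqrt{6 - 3}} + 4 \sqrt{6 - 3}}}{2} = \frac{\sqrt{- \frac{1}{\sqrt{3}} + 4 \sqrt{3}}}{2} = \frac{\sqrt{- \frac{\sqrt{3}}{3} + 4 \sqrt{3}}}{2} = \frac{\sqrt{\frac{11 \sqrt{3}}{3}}}{2} = \frac{\frac{1}{9} \cdot 3^{\frac{3}{4}} \cdot 3 \sqrt{11}}{2} = \frac{3^{\frac{3}{4}} \sqrt{11}}{6} \approx 1.26$)
$30 f = 30 \frac{3^{\frac{3}{4}} \sqrt{11}}{6} = 5 \cdot 3^{\frac{3}{4}} \sqrt{11}$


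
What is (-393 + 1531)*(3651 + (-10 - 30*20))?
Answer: 3460658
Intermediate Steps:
(-393 + 1531)*(3651 + (-10 - 30*20)) = 1138*(3651 + (-10 - 600)) = 1138*(3651 - 610) = 1138*3041 = 3460658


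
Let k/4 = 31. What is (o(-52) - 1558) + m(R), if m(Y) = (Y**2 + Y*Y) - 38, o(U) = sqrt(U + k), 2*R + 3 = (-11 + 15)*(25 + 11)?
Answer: 16689/2 + 6*sqrt(2) ≈ 8353.0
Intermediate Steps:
R = 141/2 (R = -3/2 + ((-11 + 15)*(25 + 11))/2 = -3/2 + (4*36)/2 = -3/2 + (1/2)*144 = -3/2 + 72 = 141/2 ≈ 70.500)
k = 124 (k = 4*31 = 124)
o(U) = sqrt(124 + U) (o(U) = sqrt(U + 124) = sqrt(124 + U))
m(Y) = -38 + 2*Y**2 (m(Y) = (Y**2 + Y**2) - 38 = 2*Y**2 - 38 = -38 + 2*Y**2)
(o(-52) - 1558) + m(R) = (sqrt(124 - 52) - 1558) + (-38 + 2*(141/2)**2) = (sqrt(72) - 1558) + (-38 + 2*(19881/4)) = (6*sqrt(2) - 1558) + (-38 + 19881/2) = (-1558 + 6*sqrt(2)) + 19805/2 = 16689/2 + 6*sqrt(2)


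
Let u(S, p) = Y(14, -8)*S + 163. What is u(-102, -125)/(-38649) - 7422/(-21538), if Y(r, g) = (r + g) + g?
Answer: 139474216/416211081 ≈ 0.33510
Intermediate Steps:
Y(r, g) = r + 2*g (Y(r, g) = (g + r) + g = r + 2*g)
u(S, p) = 163 - 2*S (u(S, p) = (14 + 2*(-8))*S + 163 = (14 - 16)*S + 163 = -2*S + 163 = 163 - 2*S)
u(-102, -125)/(-38649) - 7422/(-21538) = (163 - 2*(-102))/(-38649) - 7422/(-21538) = (163 + 204)*(-1/38649) - 7422*(-1/21538) = 367*(-1/38649) + 3711/10769 = -367/38649 + 3711/10769 = 139474216/416211081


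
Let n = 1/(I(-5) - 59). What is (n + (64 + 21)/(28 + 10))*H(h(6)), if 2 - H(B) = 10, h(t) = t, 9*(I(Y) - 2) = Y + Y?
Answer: -176452/9937 ≈ -17.757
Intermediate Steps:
I(Y) = 2 + 2*Y/9 (I(Y) = 2 + (Y + Y)/9 = 2 + (2*Y)/9 = 2 + 2*Y/9)
n = -9/523 (n = 1/((2 + (2/9)*(-5)) - 59) = 1/((2 - 10/9) - 59) = 1/(8/9 - 59) = 1/(-523/9) = -9/523 ≈ -0.017208)
H(B) = -8 (H(B) = 2 - 1*10 = 2 - 10 = -8)
(n + (64 + 21)/(28 + 10))*H(h(6)) = (-9/523 + (64 + 21)/(28 + 10))*(-8) = (-9/523 + 85/38)*(-8) = (44113/19874)*(-8) = -176452/9937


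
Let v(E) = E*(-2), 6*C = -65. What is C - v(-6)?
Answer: -137/6 ≈ -22.833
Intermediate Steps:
C = -65/6 (C = (⅙)*(-65) = -65/6 ≈ -10.833)
v(E) = -2*E
C - v(-6) = -65/6 - (-2)*(-6) = -65/6 - 1*12 = -65/6 - 12 = -137/6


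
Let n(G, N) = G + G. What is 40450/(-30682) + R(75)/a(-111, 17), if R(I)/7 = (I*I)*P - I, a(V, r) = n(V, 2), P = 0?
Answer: 1188025/1135234 ≈ 1.0465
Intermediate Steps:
n(G, N) = 2*G
a(V, r) = 2*V
R(I) = -7*I (R(I) = 7*((I*I)*0 - I) = 7*(I²*0 - I) = 7*(0 - I) = 7*(-I) = -7*I)
40450/(-30682) + R(75)/a(-111, 17) = 40450/(-30682) + (-7*75)/((2*(-111))) = 40450*(-1/30682) - 525/(-222) = -20225/15341 - 525*(-1/222) = -20225/15341 + 175/74 = 1188025/1135234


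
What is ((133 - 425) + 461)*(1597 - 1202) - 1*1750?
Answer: 65005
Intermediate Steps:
((133 - 425) + 461)*(1597 - 1202) - 1*1750 = (-292 + 461)*395 - 1750 = 169*395 - 1750 = 66755 - 1750 = 65005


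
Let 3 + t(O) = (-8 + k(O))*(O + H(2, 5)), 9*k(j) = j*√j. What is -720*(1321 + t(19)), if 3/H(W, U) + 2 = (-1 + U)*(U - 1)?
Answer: -5868000/7 - 204440*√19/7 ≈ -9.6559e+5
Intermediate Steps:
k(j) = j^(3/2)/9 (k(j) = (j*√j)/9 = j^(3/2)/9)
H(W, U) = 3/(-2 + (-1 + U)²) (H(W, U) = 3/(-2 + (-1 + U)*(U - 1)) = 3/(-2 + (-1 + U)*(-1 + U)) = 3/(-2 + (-1 + U)²))
t(O) = -3 + (-8 + O^(3/2)/9)*(3/14 + O) (t(O) = -3 + (-8 + O^(3/2)/9)*(O + 3/(-2 + (-1 + 5)²)) = -3 + (-8 + O^(3/2)/9)*(O + 3/(-2 + 4²)) = -3 + (-8 + O^(3/2)/9)*(O + 3/(-2 + 16)) = -3 + (-8 + O^(3/2)/9)*(O + 3/14) = -3 + (-8 + O^(3/2)/9)*(3/14 + O))
-720*(1321 + t(19)) = -720*(1321 + (-33/7 - 8*19 + 19^(5/2)/9 + 19^(3/2)/42)) = -720*(1321 + (-33/7 - 152 + (361*√19)/9 + (19*√19)/42)) = -720*(1321 + (-33/7 - 152 + 361*√19/9 + 19*√19/42)) = -720*(1321 + (-1097/7 + 5111*√19/126)) = -720*(8150/7 + 5111*√19/126) = -5868000/7 - 204440*√19/7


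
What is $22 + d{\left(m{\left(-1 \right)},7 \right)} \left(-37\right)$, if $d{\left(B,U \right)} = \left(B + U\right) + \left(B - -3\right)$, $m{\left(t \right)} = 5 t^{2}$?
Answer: $-718$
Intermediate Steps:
$d{\left(B,U \right)} = 3 + U + 2 B$ ($d{\left(B,U \right)} = \left(B + U\right) + \left(B + 3\right) = \left(B + U\right) + \left(3 + B\right) = 3 + U + 2 B$)
$22 + d{\left(m{\left(-1 \right)},7 \right)} \left(-37\right) = 22 + \left(3 + 7 + 2 \cdot 5 \left(-1\right)^{2}\right) \left(-37\right) = 22 + \left(3 + 7 + 2 \cdot 5 \cdot 1\right) \left(-37\right) = 22 + \left(3 + 7 + 2 \cdot 5\right) \left(-37\right) = 22 + \left(3 + 7 + 10\right) \left(-37\right) = 22 + 20 \left(-37\right) = 22 - 740 = -718$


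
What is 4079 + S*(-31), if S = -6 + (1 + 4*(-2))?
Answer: 4482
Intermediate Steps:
S = -13 (S = -6 + (1 - 8) = -6 - 7 = -13)
4079 + S*(-31) = 4079 - 13*(-31) = 4079 + 403 = 4482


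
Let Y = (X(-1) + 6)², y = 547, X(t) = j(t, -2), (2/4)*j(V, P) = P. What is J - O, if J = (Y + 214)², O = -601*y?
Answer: 376271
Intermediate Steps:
j(V, P) = 2*P
X(t) = -4 (X(t) = 2*(-2) = -4)
Y = 4 (Y = (-4 + 6)² = 2² = 4)
O = -328747 (O = -601*547 = -328747)
J = 47524 (J = (4 + 214)² = 218² = 47524)
J - O = 47524 - 1*(-328747) = 47524 + 328747 = 376271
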